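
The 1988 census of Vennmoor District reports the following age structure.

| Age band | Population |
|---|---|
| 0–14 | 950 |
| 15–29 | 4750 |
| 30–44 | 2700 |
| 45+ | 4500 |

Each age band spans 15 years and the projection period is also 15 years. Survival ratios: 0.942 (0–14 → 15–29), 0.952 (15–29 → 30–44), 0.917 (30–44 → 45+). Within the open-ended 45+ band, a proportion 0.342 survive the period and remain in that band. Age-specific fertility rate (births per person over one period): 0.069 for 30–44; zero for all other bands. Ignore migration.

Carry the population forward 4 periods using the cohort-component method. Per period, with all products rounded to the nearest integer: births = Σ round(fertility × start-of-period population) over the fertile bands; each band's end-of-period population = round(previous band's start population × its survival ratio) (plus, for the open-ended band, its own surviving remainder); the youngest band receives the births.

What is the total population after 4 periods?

After projecting period 1:
Births: 2700 × 0.069 = 186
15–29: 950 × 0.942 = 895
30–44: 4750 × 0.952 = 4522
45+: 2700 × 0.917 + 4500 × 0.342 = 2476 + 1539 = 4015
→ [186, 895, 4522, 4015]
After projecting period 2:
Births: 4522 × 0.069 = 312
15–29: 186 × 0.942 = 175
30–44: 895 × 0.952 = 852
45+: 4522 × 0.917 + 4015 × 0.342 = 4147 + 1373 = 5520
→ [312, 175, 852, 5520]
After projecting period 3:
Births: 852 × 0.069 = 59
15–29: 312 × 0.942 = 294
30–44: 175 × 0.952 = 167
45+: 852 × 0.917 + 5520 × 0.342 = 781 + 1888 = 2669
→ [59, 294, 167, 2669]
After projecting period 4:
Births: 167 × 0.069 = 12
15–29: 59 × 0.942 = 56
30–44: 294 × 0.952 = 280
45+: 167 × 0.917 + 2669 × 0.342 = 153 + 913 = 1066
→ [12, 56, 280, 1066]
Total after period 4: 12 + 56 + 280 + 1066 = 1414

1414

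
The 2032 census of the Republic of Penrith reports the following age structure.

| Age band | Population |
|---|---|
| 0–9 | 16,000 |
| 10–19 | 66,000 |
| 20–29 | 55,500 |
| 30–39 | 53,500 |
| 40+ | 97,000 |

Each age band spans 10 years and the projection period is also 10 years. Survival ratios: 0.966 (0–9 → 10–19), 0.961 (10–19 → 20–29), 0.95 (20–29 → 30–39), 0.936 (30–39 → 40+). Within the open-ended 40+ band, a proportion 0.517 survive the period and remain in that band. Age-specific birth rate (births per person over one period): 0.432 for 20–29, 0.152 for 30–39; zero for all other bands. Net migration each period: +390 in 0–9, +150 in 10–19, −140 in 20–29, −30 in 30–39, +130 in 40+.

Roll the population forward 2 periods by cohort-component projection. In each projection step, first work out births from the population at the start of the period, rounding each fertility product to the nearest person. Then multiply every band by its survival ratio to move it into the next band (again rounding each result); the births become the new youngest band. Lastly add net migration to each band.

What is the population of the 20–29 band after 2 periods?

14857

(Groups numbered youngest = 1 to oldest = 5.)
[period 1]
Births: 55500 × 0.432 = 23976, 53500 × 0.152 = 8132 → 32108
Group 2: 16000 × 0.966 = 15456
Group 3: 66000 × 0.961 = 63426
Group 4: 55500 × 0.95 = 52725
Group 5: 53500 × 0.936 + 97000 × 0.517 = 50076 + 50149 = 100225
Net migration: Group 1 + 390 → 32498; Group 2 + 150 → 15606; Group 3 − 140 → 63286; Group 4 − 30 → 52695; Group 5 + 130 → 100355
Giving 32498 / 15606 / 63286 / 52695 / 100355.
[period 2]
Births: 63286 × 0.432 = 27340, 52695 × 0.152 = 8010 → 35350
Group 2: 32498 × 0.966 = 31393
Group 3: 15606 × 0.961 = 14997
Group 4: 63286 × 0.95 = 60122
Group 5: 52695 × 0.936 + 100355 × 0.517 = 49323 + 51884 = 101207
Net migration: Group 1 + 390 → 35740; Group 2 + 150 → 31543; Group 3 − 140 → 14857; Group 4 − 30 → 60092; Group 5 + 130 → 101337
Giving 35740 / 31543 / 14857 / 60092 / 101337.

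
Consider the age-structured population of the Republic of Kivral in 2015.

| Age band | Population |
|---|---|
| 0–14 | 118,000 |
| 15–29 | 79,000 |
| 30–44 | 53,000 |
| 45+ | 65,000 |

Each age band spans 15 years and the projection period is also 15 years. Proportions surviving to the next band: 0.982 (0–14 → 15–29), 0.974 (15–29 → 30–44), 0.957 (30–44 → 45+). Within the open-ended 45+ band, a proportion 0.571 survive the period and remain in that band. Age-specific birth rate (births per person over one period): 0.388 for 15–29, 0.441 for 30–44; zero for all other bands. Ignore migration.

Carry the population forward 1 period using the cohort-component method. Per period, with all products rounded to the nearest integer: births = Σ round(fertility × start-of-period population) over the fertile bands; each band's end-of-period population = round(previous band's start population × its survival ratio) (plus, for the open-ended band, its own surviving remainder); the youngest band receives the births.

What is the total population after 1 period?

Call the bands 1 to 4, youngest first.
— Period 1 —
Births: 79000 * 0.388 = 30652 ; 53000 * 0.441 = 23373 ⇒ total 54025
Band 2: 118000 * 0.982 = 115876
Band 3: 79000 * 0.974 = 76946
Band 4: 53000 * 0.957 + 65000 * 0.571 = 50721 + 37115 = 87836
End of period: [54025, 115876, 76946, 87836]
Total after period 1: 54025 + 115876 + 76946 + 87836 = 334683

334683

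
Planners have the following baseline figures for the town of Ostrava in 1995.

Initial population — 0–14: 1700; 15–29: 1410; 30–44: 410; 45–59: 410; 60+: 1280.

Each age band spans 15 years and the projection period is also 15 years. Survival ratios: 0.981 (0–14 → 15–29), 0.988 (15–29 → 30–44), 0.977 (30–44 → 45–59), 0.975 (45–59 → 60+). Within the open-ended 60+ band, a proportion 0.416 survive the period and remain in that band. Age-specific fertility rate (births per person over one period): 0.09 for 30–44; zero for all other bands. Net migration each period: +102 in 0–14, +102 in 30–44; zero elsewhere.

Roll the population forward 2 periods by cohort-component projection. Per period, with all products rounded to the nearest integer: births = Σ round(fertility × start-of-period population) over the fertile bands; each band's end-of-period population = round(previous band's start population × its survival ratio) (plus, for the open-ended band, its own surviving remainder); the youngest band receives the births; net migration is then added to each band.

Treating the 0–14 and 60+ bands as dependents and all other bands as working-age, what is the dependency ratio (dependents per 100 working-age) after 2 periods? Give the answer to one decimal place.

Numbering the bands 1..5 from youngest to oldest:
After projecting period 1:
Births: 410 × 0.09 = 37
Band 2: 1700 × 0.981 = 1668
Band 3: 1410 × 0.988 = 1393
Band 4: 410 × 0.977 = 401
Band 5: 410 × 0.975 + 1280 × 0.416 = 400 + 532 = 932
Net migration: Band 1 + 102 → 139; Band 3 + 102 → 1495
Population now: 0–14=139, 15–29=1668, 30–44=1495, 45–59=401, 60+=932
After projecting period 2:
Births: 1495 × 0.09 = 135
Band 2: 139 × 0.981 = 136
Band 3: 1668 × 0.988 = 1648
Band 4: 1495 × 0.977 = 1461
Band 5: 401 × 0.975 + 932 × 0.416 = 391 + 388 = 779
Net migration: Band 1 + 102 → 237; Band 3 + 102 → 1750
Population now: 0–14=237, 15–29=136, 30–44=1750, 45–59=1461, 60+=779
Dependents (band 0–14 + band 60+) = 237 + 779 = 1016; working-age = 3347; ratio = 1016/3347 × 100 = 30.4

30.4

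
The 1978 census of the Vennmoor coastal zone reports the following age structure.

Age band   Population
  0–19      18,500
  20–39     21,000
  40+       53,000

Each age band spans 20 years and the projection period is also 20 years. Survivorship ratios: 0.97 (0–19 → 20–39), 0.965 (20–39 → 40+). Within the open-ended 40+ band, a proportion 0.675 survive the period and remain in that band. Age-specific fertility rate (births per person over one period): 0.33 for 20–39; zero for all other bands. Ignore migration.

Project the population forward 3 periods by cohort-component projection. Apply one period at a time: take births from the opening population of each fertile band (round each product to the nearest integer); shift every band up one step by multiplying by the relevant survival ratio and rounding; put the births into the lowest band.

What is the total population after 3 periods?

51671

Call the groups 1 to 3, youngest first.
After projecting period 1:
Births: 21000 * 0.33 = 6930
Group 2: 18500 * 0.97 = 17945
Group 3: 21000 * 0.965 + 53000 * 0.675 = 20265 + 35775 = 56040
Giving 6930 / 17945 / 56040.
After projecting period 2:
Births: 17945 * 0.33 = 5922
Group 2: 6930 * 0.97 = 6722
Group 3: 17945 * 0.965 + 56040 * 0.675 = 17317 + 37827 = 55144
Giving 5922 / 6722 / 55144.
After projecting period 3:
Births: 6722 * 0.33 = 2218
Group 2: 5922 * 0.97 = 5744
Group 3: 6722 * 0.965 + 55144 * 0.675 = 6487 + 37222 = 43709
Giving 2218 / 5744 / 43709.
Total after period 3: 2218 + 5744 + 43709 = 51671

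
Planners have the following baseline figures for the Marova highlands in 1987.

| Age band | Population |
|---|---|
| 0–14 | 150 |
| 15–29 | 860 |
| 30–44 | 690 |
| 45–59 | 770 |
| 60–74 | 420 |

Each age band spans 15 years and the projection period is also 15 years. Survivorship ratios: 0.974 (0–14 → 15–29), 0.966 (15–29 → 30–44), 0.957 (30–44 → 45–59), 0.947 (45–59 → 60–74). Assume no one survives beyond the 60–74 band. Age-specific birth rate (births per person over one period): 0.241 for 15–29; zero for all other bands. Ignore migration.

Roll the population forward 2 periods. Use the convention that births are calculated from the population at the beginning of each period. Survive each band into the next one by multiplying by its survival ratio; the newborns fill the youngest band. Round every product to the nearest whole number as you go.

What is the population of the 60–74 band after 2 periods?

Let group 1 be 0–14 through group 5 = 60–74.
— Period 1 —
Births: 860 × 0.241 = 207
Group 2: 150 × 0.974 = 146
Group 3: 860 × 0.966 = 831
Group 4: 690 × 0.957 = 660
Group 5: 770 × 0.947 = 729
Population now: 0–14=207, 15–29=146, 30–44=831, 45–59=660, 60–74=729
— Period 2 —
Births: 146 × 0.241 = 35
Group 2: 207 × 0.974 = 202
Group 3: 146 × 0.966 = 141
Group 4: 831 × 0.957 = 795
Group 5: 660 × 0.947 = 625
Population now: 0–14=35, 15–29=202, 30–44=141, 45–59=795, 60–74=625

625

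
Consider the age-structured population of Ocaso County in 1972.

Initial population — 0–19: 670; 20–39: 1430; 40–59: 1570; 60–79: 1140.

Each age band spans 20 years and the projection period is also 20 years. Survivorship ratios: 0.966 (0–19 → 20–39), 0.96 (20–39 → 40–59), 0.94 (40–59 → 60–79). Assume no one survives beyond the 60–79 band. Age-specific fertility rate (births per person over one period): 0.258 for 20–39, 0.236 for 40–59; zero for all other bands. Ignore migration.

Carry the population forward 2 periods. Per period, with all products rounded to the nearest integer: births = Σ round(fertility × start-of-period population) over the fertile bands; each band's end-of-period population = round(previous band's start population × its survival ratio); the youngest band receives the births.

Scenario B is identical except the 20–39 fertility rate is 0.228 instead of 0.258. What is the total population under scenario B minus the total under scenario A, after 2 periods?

-61

Let band 1 be 0–19 through band 4 = 60–79.
After projecting period 1:
Births: 1430 * 0.258 = 369 ; 1570 * 0.236 = 371 → total 740
Band 2: 670 * 0.966 = 647
Band 3: 1430 * 0.96 = 1373
Band 4: 1570 * 0.94 = 1476
End of period: [740, 647, 1373, 1476]
After projecting period 2:
Births: 647 * 0.258 = 167 ; 1373 * 0.236 = 324 → total 491
Band 2: 740 * 0.966 = 715
Band 3: 647 * 0.96 = 621
Band 4: 1373 * 0.94 = 1291
End of period: [491, 715, 621, 1291]
Scenario A total after 2 periods: 3118
Scenario B projection —
After projecting period 1:
Births: 1430 * 0.228 = 326 ; 1570 * 0.236 = 371 → total 697
Band 2: 670 * 0.966 = 647
Band 3: 1430 * 0.96 = 1373
Band 4: 1570 * 0.94 = 1476
End of period: [697, 647, 1373, 1476]
After projecting period 2:
Births: 647 * 0.228 = 148 ; 1373 * 0.236 = 324 → total 472
Band 2: 697 * 0.966 = 673
Band 3: 647 * 0.96 = 621
Band 4: 1373 * 0.94 = 1291
End of period: [472, 673, 621, 1291]
Scenario B total after 2 periods: 3057
Difference B − A = 3057 − 3118 = -61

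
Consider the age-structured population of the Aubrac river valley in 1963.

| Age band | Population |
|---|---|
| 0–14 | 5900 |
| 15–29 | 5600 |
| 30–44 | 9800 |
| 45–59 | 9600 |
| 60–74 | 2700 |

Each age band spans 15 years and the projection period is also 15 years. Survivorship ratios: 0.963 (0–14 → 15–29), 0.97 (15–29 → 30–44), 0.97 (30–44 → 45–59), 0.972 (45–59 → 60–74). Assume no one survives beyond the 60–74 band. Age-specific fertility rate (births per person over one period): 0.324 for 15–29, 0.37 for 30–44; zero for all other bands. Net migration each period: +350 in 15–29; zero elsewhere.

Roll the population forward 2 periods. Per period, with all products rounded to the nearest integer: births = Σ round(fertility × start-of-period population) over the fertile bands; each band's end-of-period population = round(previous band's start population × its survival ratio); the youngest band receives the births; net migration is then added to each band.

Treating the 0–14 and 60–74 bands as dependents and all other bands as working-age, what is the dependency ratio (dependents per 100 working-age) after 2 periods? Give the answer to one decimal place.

79.0

[period 1]
Births: 5600 * 0.324 = 1814, 9800 * 0.37 = 3626 ⇒ total 5440
15–29: 5900 * 0.963 = 5682
30–44: 5600 * 0.97 = 5432
45–59: 9800 * 0.97 = 9506
60–74: 9600 * 0.972 = 9331
Net migration: 15–29 + 350 → 6032
Population now: 0–14=5440, 15–29=6032, 30–44=5432, 45–59=9506, 60–74=9331
[period 2]
Births: 6032 * 0.324 = 1954, 5432 * 0.37 = 2010 ⇒ total 3964
15–29: 5440 * 0.963 = 5239
30–44: 6032 * 0.97 = 5851
45–59: 5432 * 0.97 = 5269
60–74: 9506 * 0.972 = 9240
Net migration: 15–29 + 350 → 5589
Population now: 0–14=3964, 15–29=5589, 30–44=5851, 45–59=5269, 60–74=9240
Dependents (band 0–14 + band 60–74) = 3964 + 9240 = 13204; working-age = 16709; ratio = 13204/16709 × 100 = 79.0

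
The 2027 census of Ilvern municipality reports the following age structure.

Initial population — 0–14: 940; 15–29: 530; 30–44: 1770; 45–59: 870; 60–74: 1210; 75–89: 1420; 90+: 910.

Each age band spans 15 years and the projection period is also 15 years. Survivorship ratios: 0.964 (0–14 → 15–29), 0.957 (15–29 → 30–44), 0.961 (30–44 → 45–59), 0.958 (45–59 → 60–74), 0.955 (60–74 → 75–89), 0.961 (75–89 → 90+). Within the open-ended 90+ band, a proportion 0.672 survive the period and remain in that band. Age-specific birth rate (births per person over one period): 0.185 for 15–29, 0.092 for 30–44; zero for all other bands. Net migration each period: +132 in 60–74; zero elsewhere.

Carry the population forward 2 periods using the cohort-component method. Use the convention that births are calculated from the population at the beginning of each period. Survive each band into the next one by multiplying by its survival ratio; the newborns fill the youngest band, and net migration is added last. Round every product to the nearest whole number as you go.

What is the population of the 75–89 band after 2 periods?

922

After projecting period 1:
Births: 530 × 0.185 = 98  |  1770 × 0.092 = 163 → total 261
15–29: 940 × 0.964 = 906
30–44: 530 × 0.957 = 507
45–59: 1770 × 0.961 = 1701
60–74: 870 × 0.958 = 833
75–89: 1210 × 0.955 = 1156
90+: 1420 × 0.961 + 910 × 0.672 = 1365 + 612 = 1977
Net migration: 60–74 + 132 → 965
End of period: [261, 906, 507, 1701, 965, 1156, 1977]
After projecting period 2:
Births: 906 × 0.185 = 168  |  507 × 0.092 = 47 → total 215
15–29: 261 × 0.964 = 252
30–44: 906 × 0.957 = 867
45–59: 507 × 0.961 = 487
60–74: 1701 × 0.958 = 1630
75–89: 965 × 0.955 = 922
90+: 1156 × 0.961 + 1977 × 0.672 = 1111 + 1329 = 2440
Net migration: 60–74 + 132 → 1762
End of period: [215, 252, 867, 487, 1762, 922, 2440]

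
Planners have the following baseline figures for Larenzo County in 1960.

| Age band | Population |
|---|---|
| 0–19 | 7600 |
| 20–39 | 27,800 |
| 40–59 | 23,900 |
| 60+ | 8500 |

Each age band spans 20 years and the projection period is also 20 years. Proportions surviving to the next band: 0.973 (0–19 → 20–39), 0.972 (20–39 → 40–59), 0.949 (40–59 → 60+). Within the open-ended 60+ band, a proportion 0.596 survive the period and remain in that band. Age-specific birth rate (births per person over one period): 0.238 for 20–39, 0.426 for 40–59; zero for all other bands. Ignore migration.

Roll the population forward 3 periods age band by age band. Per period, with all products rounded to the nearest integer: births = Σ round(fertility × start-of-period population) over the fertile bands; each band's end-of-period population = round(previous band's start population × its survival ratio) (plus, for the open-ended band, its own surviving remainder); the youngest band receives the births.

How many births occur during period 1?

16797

(Bands numbered youngest = 1 to oldest = 4.)
After projecting period 1:
Births: 27800 × 0.238 = 6616 ; 23900 × 0.426 = 10181 ⇒ total 16797
Band 2: 7600 × 0.973 = 7395
Band 3: 27800 × 0.972 = 27022
Band 4: 23900 × 0.949 + 8500 × 0.596 = 22681 + 5066 = 27747
Giving 16797 / 7395 / 27022 / 27747.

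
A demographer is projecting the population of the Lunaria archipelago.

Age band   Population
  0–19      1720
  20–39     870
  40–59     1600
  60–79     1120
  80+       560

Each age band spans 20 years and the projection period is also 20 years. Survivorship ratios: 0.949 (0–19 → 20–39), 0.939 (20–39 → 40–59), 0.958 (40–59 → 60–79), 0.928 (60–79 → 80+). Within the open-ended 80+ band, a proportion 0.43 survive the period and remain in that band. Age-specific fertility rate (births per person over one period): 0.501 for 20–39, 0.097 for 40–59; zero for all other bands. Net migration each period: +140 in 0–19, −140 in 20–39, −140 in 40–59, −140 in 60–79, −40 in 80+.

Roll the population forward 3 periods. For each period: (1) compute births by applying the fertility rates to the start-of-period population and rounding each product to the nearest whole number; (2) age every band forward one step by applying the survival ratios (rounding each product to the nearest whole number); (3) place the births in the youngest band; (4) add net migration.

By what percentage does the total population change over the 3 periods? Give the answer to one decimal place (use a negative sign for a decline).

-32.7

(Bands numbered youngest = 1 to oldest = 5.)
After projecting period 1:
Births: 870 × 0.501 = 436  |  1600 × 0.097 = 155 → 591
Band 2: 1720 × 0.949 = 1632
Band 3: 870 × 0.939 = 817
Band 4: 1600 × 0.958 = 1533
Band 5: 1120 × 0.928 + 560 × 0.43 = 1039 + 241 = 1280
Net migration: Band 1 + 140 → 731; Band 2 − 140 → 1492; Band 3 − 140 → 677; Band 4 − 140 → 1393; Band 5 − 40 → 1240
→ [731, 1492, 677, 1393, 1240]
After projecting period 2:
Births: 1492 × 0.501 = 747  |  677 × 0.097 = 66 → 813
Band 2: 731 × 0.949 = 694
Band 3: 1492 × 0.939 = 1401
Band 4: 677 × 0.958 = 649
Band 5: 1393 × 0.928 + 1240 × 0.43 = 1293 + 533 = 1826
Net migration: Band 1 + 140 → 953; Band 2 − 140 → 554; Band 3 − 140 → 1261; Band 4 − 140 → 509; Band 5 − 40 → 1786
→ [953, 554, 1261, 509, 1786]
After projecting period 3:
Births: 554 × 0.501 = 278  |  1261 × 0.097 = 122 → 400
Band 2: 953 × 0.949 = 904
Band 3: 554 × 0.939 = 520
Band 4: 1261 × 0.958 = 1208
Band 5: 509 × 0.928 + 1786 × 0.43 = 472 + 768 = 1240
Net migration: Band 1 + 140 → 540; Band 2 − 140 → 764; Band 3 − 140 → 380; Band 4 − 140 → 1068; Band 5 − 40 → 1200
→ [540, 764, 380, 1068, 1200]
Total: 5870 → 3952; change = -1918; percentage change = -32.7%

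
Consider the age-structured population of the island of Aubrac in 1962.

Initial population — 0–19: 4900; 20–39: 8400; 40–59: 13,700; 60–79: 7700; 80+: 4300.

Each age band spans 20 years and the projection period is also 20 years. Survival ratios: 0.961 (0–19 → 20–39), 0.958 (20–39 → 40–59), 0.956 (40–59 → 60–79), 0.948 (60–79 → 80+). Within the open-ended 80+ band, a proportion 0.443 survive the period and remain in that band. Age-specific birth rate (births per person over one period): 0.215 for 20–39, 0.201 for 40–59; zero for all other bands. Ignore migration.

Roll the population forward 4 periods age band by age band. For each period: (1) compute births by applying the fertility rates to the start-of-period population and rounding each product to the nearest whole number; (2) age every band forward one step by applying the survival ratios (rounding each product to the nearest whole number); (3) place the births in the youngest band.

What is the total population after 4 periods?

20154

Numbering the bands 1..5 from youngest to oldest:
[period 1]
Births: 8400 * 0.215 = 1806, 13700 * 0.201 = 2754 → total 4560
Band 2: 4900 * 0.961 = 4709
Band 3: 8400 * 0.958 = 8047
Band 4: 13700 * 0.956 = 13097
Band 5: 7700 * 0.948 + 4300 * 0.443 = 7300 + 1905 = 9205
End of period: [4560, 4709, 8047, 13097, 9205]
[period 2]
Births: 4709 * 0.215 = 1012, 8047 * 0.201 = 1617 → total 2629
Band 2: 4560 * 0.961 = 4382
Band 3: 4709 * 0.958 = 4511
Band 4: 8047 * 0.956 = 7693
Band 5: 13097 * 0.948 + 9205 * 0.443 = 12416 + 4078 = 16494
End of period: [2629, 4382, 4511, 7693, 16494]
[period 3]
Births: 4382 * 0.215 = 942, 4511 * 0.201 = 907 → total 1849
Band 2: 2629 * 0.961 = 2526
Band 3: 4382 * 0.958 = 4198
Band 4: 4511 * 0.956 = 4313
Band 5: 7693 * 0.948 + 16494 * 0.443 = 7293 + 7307 = 14600
End of period: [1849, 2526, 4198, 4313, 14600]
[period 4]
Births: 2526 * 0.215 = 543, 4198 * 0.201 = 844 → total 1387
Band 2: 1849 * 0.961 = 1777
Band 3: 2526 * 0.958 = 2420
Band 4: 4198 * 0.956 = 4013
Band 5: 4313 * 0.948 + 14600 * 0.443 = 4089 + 6468 = 10557
End of period: [1387, 1777, 2420, 4013, 10557]
Total after period 4: 1387 + 1777 + 2420 + 4013 + 10557 = 20154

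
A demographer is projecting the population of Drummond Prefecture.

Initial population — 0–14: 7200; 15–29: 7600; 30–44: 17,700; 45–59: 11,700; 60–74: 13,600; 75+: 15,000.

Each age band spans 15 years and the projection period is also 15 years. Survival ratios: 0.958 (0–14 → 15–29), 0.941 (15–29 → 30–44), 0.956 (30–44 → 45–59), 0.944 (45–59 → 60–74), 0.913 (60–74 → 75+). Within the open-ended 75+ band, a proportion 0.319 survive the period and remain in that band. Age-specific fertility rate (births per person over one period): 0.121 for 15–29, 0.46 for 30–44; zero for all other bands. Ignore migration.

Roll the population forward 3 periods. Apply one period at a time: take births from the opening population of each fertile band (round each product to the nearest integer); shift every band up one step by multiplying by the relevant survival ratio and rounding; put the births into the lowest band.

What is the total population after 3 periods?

48366

— Period 1 —
Births: 7600 × 0.121 = 920, 17700 × 0.46 = 8142 → total 9062
15–29: 7200 × 0.958 = 6898
30–44: 7600 × 0.941 = 7152
45–59: 17700 × 0.956 = 16921
60–74: 11700 × 0.944 = 11045
75+: 13600 × 0.913 + 15000 × 0.319 = 12417 + 4785 = 17202
End of period: [9062, 6898, 7152, 16921, 11045, 17202]
— Period 2 —
Births: 6898 × 0.121 = 835, 7152 × 0.46 = 3290 → total 4125
15–29: 9062 × 0.958 = 8681
30–44: 6898 × 0.941 = 6491
45–59: 7152 × 0.956 = 6837
60–74: 16921 × 0.944 = 15973
75+: 11045 × 0.913 + 17202 × 0.319 = 10084 + 5487 = 15571
End of period: [4125, 8681, 6491, 6837, 15973, 15571]
— Period 3 —
Births: 8681 × 0.121 = 1050, 6491 × 0.46 = 2986 → total 4036
15–29: 4125 × 0.958 = 3952
30–44: 8681 × 0.941 = 8169
45–59: 6491 × 0.956 = 6205
60–74: 6837 × 0.944 = 6454
75+: 15973 × 0.913 + 15571 × 0.319 = 14583 + 4967 = 19550
End of period: [4036, 3952, 8169, 6205, 6454, 19550]
Total after period 3: 4036 + 3952 + 8169 + 6205 + 6454 + 19550 = 48366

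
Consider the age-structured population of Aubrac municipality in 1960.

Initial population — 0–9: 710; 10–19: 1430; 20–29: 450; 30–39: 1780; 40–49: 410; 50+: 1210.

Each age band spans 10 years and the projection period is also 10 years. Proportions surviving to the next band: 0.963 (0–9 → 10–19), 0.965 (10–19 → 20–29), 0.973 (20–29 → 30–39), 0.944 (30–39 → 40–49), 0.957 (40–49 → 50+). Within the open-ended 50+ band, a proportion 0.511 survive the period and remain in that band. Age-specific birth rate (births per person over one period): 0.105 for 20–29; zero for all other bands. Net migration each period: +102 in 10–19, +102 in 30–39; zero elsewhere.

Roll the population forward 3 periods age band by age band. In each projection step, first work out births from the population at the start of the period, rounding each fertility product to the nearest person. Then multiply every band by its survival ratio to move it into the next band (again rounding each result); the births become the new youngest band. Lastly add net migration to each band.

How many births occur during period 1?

[period 1]
Births: 450 * 0.105 = 47
10–19: 710 * 0.963 = 684
20–29: 1430 * 0.965 = 1380
30–39: 450 * 0.973 = 438
40–49: 1780 * 0.944 = 1680
50+: 410 * 0.957 + 1210 * 0.511 = 392 + 618 = 1010
Net migration: 10–19 + 102 → 786; 30–39 + 102 → 540
End of period: [47, 786, 1380, 540, 1680, 1010]

47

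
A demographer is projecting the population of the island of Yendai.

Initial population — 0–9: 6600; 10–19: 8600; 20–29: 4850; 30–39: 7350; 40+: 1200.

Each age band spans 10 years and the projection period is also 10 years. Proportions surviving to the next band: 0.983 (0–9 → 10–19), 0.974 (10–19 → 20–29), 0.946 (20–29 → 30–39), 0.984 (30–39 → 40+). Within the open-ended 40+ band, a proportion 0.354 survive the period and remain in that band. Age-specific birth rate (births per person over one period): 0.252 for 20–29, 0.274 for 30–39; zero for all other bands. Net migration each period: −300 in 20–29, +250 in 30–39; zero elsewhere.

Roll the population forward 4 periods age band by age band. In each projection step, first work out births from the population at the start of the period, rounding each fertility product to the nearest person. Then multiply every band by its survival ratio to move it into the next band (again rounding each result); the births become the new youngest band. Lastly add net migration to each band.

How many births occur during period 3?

Let band 1 be 0–9 through band 5 = 40+.
Period 1:
Births: 4850 * 0.252 = 1222, 7350 * 0.274 = 2014 → total 3236
Band 2: 6600 * 0.983 = 6488
Band 3: 8600 * 0.974 = 8376
Band 4: 4850 * 0.946 = 4588
Band 5: 7350 * 0.984 + 1200 * 0.354 = 7232 + 425 = 7657
Net migration: Band 3 − 300 → 8076; Band 4 + 250 → 4838
→ [3236, 6488, 8076, 4838, 7657]
Period 2:
Births: 8076 * 0.252 = 2035, 4838 * 0.274 = 1326 → total 3361
Band 2: 3236 * 0.983 = 3181
Band 3: 6488 * 0.974 = 6319
Band 4: 8076 * 0.946 = 7640
Band 5: 4838 * 0.984 + 7657 * 0.354 = 4761 + 2711 = 7472
Net migration: Band 3 − 300 → 6019; Band 4 + 250 → 7890
→ [3361, 3181, 6019, 7890, 7472]
Period 3:
Births: 6019 * 0.252 = 1517, 7890 * 0.274 = 2162 → total 3679
Band 2: 3361 * 0.983 = 3304
Band 3: 3181 * 0.974 = 3098
Band 4: 6019 * 0.946 = 5694
Band 5: 7890 * 0.984 + 7472 * 0.354 = 7764 + 2645 = 10409
Net migration: Band 3 − 300 → 2798; Band 4 + 250 → 5944
→ [3679, 3304, 2798, 5944, 10409]

3679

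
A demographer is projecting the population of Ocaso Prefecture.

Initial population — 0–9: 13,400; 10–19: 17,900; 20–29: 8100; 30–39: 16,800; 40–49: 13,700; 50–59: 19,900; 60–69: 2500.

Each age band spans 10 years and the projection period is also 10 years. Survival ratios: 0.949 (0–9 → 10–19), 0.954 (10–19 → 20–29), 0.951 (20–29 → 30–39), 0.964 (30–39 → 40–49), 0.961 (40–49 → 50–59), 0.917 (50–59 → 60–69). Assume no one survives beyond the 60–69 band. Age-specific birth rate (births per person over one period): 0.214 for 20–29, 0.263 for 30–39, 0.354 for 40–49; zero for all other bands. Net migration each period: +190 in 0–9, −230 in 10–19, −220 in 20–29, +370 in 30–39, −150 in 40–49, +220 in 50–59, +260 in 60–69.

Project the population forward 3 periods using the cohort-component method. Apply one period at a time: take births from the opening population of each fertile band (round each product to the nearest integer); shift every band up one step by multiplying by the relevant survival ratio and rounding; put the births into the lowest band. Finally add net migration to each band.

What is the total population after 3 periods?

[period 1]
Births: 8100 × 0.214 = 1733  |  16800 × 0.263 = 4418  |  13700 × 0.354 = 4850 — total 11001
10–19: 13400 × 0.949 = 12717
20–29: 17900 × 0.954 = 17077
30–39: 8100 × 0.951 = 7703
40–49: 16800 × 0.964 = 16195
50–59: 13700 × 0.961 = 13166
60–69: 19900 × 0.917 = 18248
Net migration: 0–9 + 190 → 11191; 10–19 − 230 → 12487; 20–29 − 220 → 16857; 30–39 + 370 → 8073; 40–49 − 150 → 16045; 50–59 + 220 → 13386; 60–69 + 260 → 18508
→ [11191, 12487, 16857, 8073, 16045, 13386, 18508]
[period 2]
Births: 16857 × 0.214 = 3607  |  8073 × 0.263 = 2123  |  16045 × 0.354 = 5680 — total 11410
10–19: 11191 × 0.949 = 10620
20–29: 12487 × 0.954 = 11913
30–39: 16857 × 0.951 = 16031
40–49: 8073 × 0.964 = 7782
50–59: 16045 × 0.961 = 15419
60–69: 13386 × 0.917 = 12275
Net migration: 0–9 + 190 → 11600; 10–19 − 230 → 10390; 20–29 − 220 → 11693; 30–39 + 370 → 16401; 40–49 − 150 → 7632; 50–59 + 220 → 15639; 60–69 + 260 → 12535
→ [11600, 10390, 11693, 16401, 7632, 15639, 12535]
[period 3]
Births: 11693 × 0.214 = 2502  |  16401 × 0.263 = 4313  |  7632 × 0.354 = 2702 — total 9517
10–19: 11600 × 0.949 = 11008
20–29: 10390 × 0.954 = 9912
30–39: 11693 × 0.951 = 11120
40–49: 16401 × 0.964 = 15811
50–59: 7632 × 0.961 = 7334
60–69: 15639 × 0.917 = 14341
Net migration: 0–9 + 190 → 9707; 10–19 − 230 → 10778; 20–29 − 220 → 9692; 30–39 + 370 → 11490; 40–49 − 150 → 15661; 50–59 + 220 → 7554; 60–69 + 260 → 14601
→ [9707, 10778, 9692, 11490, 15661, 7554, 14601]
Total after period 3: 9707 + 10778 + 9692 + 11490 + 15661 + 7554 + 14601 = 79483

79483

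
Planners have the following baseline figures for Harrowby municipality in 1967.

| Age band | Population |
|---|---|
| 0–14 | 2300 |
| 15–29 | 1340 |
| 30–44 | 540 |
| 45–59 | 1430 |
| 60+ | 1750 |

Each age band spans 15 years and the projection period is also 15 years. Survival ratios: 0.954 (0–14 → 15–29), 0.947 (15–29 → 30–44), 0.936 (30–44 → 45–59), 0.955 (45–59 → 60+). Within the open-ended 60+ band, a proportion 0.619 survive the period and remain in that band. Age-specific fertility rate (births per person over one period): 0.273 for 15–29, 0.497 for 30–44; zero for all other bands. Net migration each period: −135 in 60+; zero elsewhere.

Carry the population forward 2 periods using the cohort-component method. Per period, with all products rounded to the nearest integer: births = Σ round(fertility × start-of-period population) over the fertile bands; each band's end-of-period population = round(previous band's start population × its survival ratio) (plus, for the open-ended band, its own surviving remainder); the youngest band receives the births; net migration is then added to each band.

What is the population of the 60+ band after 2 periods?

1779

Period 1:
Births: 1340 × 0.273 = 366  |  540 × 0.497 = 268 ⇒ total 634
15–29: 2300 × 0.954 = 2194
30–44: 1340 × 0.947 = 1269
45–59: 540 × 0.936 = 505
60+: 1430 × 0.955 + 1750 × 0.619 = 1366 + 1083 = 2449
Net migration: 60+ − 135 → 2314
→ [634, 2194, 1269, 505, 2314]
Period 2:
Births: 2194 × 0.273 = 599  |  1269 × 0.497 = 631 ⇒ total 1230
15–29: 634 × 0.954 = 605
30–44: 2194 × 0.947 = 2078
45–59: 1269 × 0.936 = 1188
60+: 505 × 0.955 + 2314 × 0.619 = 482 + 1432 = 1914
Net migration: 60+ − 135 → 1779
→ [1230, 605, 2078, 1188, 1779]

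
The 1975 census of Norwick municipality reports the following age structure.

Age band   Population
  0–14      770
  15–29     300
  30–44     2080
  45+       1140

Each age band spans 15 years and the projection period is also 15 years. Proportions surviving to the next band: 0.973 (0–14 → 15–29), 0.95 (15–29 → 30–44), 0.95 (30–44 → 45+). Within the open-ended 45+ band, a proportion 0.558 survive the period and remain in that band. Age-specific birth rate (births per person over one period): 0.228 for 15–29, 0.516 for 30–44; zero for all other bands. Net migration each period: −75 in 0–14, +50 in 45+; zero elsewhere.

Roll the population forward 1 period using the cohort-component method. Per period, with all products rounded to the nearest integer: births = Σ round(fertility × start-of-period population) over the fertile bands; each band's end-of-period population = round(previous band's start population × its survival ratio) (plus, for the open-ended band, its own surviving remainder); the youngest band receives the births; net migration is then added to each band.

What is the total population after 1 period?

4762

After projecting period 1:
Births: 300 * 0.228 = 68  |  2080 * 0.516 = 1073 → 1141
15–29: 770 * 0.973 = 749
30–44: 300 * 0.95 = 285
45+: 2080 * 0.95 + 1140 * 0.558 = 1976 + 636 = 2612
Net migration: 0–14 − 75 → 1066; 45+ + 50 → 2662
Population now: 0–14=1066, 15–29=749, 30–44=285, 45+=2662
Total after period 1: 1066 + 749 + 285 + 2662 = 4762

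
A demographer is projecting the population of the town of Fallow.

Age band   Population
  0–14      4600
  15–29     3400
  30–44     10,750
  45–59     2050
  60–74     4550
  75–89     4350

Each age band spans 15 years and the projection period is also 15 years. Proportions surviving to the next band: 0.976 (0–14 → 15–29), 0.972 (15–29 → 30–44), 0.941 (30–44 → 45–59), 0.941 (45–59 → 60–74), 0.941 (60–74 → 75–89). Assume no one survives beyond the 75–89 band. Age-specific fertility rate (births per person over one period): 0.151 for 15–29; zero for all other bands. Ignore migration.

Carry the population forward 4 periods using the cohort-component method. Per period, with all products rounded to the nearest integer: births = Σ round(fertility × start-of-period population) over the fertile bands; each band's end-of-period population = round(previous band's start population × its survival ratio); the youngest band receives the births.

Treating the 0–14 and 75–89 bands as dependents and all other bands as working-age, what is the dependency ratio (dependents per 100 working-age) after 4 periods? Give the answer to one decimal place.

Call the bands 1 to 6, youngest first.
Period 1:
Births: 3400 × 0.151 = 513
Band 2: 4600 × 0.976 = 4490
Band 3: 3400 × 0.972 = 3305
Band 4: 10750 × 0.941 = 10116
Band 5: 2050 × 0.941 = 1929
Band 6: 4550 × 0.941 = 4282
→ [513, 4490, 3305, 10116, 1929, 4282]
Period 2:
Births: 4490 × 0.151 = 678
Band 2: 513 × 0.976 = 501
Band 3: 4490 × 0.972 = 4364
Band 4: 3305 × 0.941 = 3110
Band 5: 10116 × 0.941 = 9519
Band 6: 1929 × 0.941 = 1815
→ [678, 501, 4364, 3110, 9519, 1815]
Period 3:
Births: 501 × 0.151 = 76
Band 2: 678 × 0.976 = 662
Band 3: 501 × 0.972 = 487
Band 4: 4364 × 0.941 = 4107
Band 5: 3110 × 0.941 = 2927
Band 6: 9519 × 0.941 = 8957
→ [76, 662, 487, 4107, 2927, 8957]
Period 4:
Births: 662 × 0.151 = 100
Band 2: 76 × 0.976 = 74
Band 3: 662 × 0.972 = 643
Band 4: 487 × 0.941 = 458
Band 5: 4107 × 0.941 = 3865
Band 6: 2927 × 0.941 = 2754
→ [100, 74, 643, 458, 3865, 2754]
Dependents (band 0–14 + band 75–89) = 100 + 2754 = 2854; working-age = 5040; ratio = 2854/5040 × 100 = 56.6

56.6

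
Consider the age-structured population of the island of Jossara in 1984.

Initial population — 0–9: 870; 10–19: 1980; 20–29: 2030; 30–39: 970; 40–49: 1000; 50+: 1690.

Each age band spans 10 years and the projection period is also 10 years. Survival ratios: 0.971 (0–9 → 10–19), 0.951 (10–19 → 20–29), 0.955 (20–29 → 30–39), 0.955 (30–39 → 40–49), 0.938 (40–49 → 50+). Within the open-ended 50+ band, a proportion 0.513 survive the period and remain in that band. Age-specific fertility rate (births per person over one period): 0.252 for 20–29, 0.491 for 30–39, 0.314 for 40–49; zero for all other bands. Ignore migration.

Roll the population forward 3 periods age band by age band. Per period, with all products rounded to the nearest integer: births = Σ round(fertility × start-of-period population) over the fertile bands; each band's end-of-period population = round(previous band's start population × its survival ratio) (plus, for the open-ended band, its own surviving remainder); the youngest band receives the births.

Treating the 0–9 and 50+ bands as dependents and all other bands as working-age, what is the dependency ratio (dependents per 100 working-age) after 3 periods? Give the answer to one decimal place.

Numbering the groups 1..6 from youngest to oldest:
Period 1:
Births: 2030 × 0.252 = 512, 970 × 0.491 = 476, 1000 × 0.314 = 314 → 1302
Group 2: 870 × 0.971 = 845
Group 3: 1980 × 0.951 = 1883
Group 4: 2030 × 0.955 = 1939
Group 5: 970 × 0.955 = 926
Group 6: 1000 × 0.938 + 1690 × 0.513 = 938 + 867 = 1805
End of period: [1302, 845, 1883, 1939, 926, 1805]
Period 2:
Births: 1883 × 0.252 = 475, 1939 × 0.491 = 952, 926 × 0.314 = 291 → 1718
Group 2: 1302 × 0.971 = 1264
Group 3: 845 × 0.951 = 804
Group 4: 1883 × 0.955 = 1798
Group 5: 1939 × 0.955 = 1852
Group 6: 926 × 0.938 + 1805 × 0.513 = 869 + 926 = 1795
End of period: [1718, 1264, 804, 1798, 1852, 1795]
Period 3:
Births: 804 × 0.252 = 203, 1798 × 0.491 = 883, 1852 × 0.314 = 582 → 1668
Group 2: 1718 × 0.971 = 1668
Group 3: 1264 × 0.951 = 1202
Group 4: 804 × 0.955 = 768
Group 5: 1798 × 0.955 = 1717
Group 6: 1852 × 0.938 + 1795 × 0.513 = 1737 + 921 = 2658
End of period: [1668, 1668, 1202, 768, 1717, 2658]
Dependents (band 0–9 + band 50+) = 1668 + 2658 = 4326; working-age = 5355; ratio = 4326/5355 × 100 = 80.8

80.8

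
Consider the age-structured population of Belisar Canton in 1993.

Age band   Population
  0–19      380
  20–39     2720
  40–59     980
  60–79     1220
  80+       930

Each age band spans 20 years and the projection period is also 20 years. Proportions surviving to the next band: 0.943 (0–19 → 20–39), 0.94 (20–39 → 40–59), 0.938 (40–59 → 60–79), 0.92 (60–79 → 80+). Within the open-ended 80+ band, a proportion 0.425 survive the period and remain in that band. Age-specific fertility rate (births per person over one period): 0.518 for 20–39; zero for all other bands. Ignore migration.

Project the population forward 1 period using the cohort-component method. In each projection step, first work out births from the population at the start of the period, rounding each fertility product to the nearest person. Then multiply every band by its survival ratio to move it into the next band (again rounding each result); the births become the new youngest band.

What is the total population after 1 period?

Call the bands 1 to 5, youngest first.
[period 1]
Births: 2720 × 0.518 = 1409
Band 2: 380 × 0.943 = 358
Band 3: 2720 × 0.94 = 2557
Band 4: 980 × 0.938 = 919
Band 5: 1220 × 0.92 + 930 × 0.425 = 1122 + 395 = 1517
End of period: [1409, 358, 2557, 919, 1517]
Total after period 1: 1409 + 358 + 2557 + 919 + 1517 = 6760

6760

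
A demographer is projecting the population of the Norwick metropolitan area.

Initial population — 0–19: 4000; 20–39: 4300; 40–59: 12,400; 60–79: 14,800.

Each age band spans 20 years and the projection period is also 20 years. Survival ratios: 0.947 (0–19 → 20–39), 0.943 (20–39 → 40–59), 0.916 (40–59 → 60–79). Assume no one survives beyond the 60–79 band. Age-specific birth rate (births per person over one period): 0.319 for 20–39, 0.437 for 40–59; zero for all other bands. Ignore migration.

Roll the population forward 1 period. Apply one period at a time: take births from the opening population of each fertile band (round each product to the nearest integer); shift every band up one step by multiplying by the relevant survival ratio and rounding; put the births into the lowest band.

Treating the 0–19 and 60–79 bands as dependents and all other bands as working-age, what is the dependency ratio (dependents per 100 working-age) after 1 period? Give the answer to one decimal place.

Let group 1 be 0–19 through group 4 = 60–79.
— Period 1 —
Births: 4300 × 0.319 = 1372  |  12400 × 0.437 = 5419 → total 6791
Group 2: 4000 × 0.947 = 3788
Group 3: 4300 × 0.943 = 4055
Group 4: 12400 × 0.916 = 11358
Giving 6791 / 3788 / 4055 / 11358.
Dependents (band 0–19 + band 60–79) = 6791 + 11358 = 18149; working-age = 7843; ratio = 18149/7843 × 100 = 231.4

231.4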